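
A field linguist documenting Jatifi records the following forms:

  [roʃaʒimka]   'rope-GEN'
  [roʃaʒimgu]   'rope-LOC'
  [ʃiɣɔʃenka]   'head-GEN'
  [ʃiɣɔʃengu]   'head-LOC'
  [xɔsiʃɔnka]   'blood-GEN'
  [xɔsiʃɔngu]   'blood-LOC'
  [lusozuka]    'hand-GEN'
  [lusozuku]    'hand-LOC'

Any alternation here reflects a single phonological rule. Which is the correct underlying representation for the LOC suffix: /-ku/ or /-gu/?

/-gu/

The LOC suffix surfaces as [-gu] and [-ku], depending on the final segment of the stem.
By contrast the GEN suffix keeps its initial [k] throughout — that segment must be underlying.
The LOC suffix is therefore /-gu/ underlyingly, with post-vocalic devoicing: voiced stops become voiceless after a vowel.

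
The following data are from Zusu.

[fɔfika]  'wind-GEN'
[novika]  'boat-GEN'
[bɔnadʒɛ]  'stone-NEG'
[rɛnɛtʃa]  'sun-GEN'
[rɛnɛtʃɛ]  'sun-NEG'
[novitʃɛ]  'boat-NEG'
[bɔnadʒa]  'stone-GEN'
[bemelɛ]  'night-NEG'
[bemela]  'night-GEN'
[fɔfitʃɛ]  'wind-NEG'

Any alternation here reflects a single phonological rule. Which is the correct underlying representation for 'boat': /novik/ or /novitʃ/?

The root 'boat' surfaces as [novitʃɛ] and [novika], with a stem-final [tʃ] ~ [k] alternation.
The stem 'sun' ([rɛnɛtʃɛ], [rɛnɛtʃa]) shows [tʃ] unchanged in both environments, so [tʃ] cannot be basic with [k] derived before the GEN suffix.
So /k/ is underlying, and a rule of palatalization before a front vowel — /k/ becomes palato-alveolar [tʃ] before a front vowel — gives [tʃ].

/novik/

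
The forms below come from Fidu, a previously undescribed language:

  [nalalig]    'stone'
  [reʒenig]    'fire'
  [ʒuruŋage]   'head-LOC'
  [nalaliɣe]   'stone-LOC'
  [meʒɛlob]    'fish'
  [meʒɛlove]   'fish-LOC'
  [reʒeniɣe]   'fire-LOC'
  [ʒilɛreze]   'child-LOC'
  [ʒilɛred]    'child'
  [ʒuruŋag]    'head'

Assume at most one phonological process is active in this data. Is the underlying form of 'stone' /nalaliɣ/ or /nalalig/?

/nalaliɣ/

The stem for 'stone' ends in [ɣ] in [nalaliɣe] but [g] in [nalalig].
But 'head' keeps [g] in both environments ([ʒuruŋage], [ʒuruŋag]), so there is no rule changing /g/ to [ɣ] before the LOC suffix.
The alternation reflects word-final hardening: voiced fricatives become stops word-finally. /ɣ/ is underlying.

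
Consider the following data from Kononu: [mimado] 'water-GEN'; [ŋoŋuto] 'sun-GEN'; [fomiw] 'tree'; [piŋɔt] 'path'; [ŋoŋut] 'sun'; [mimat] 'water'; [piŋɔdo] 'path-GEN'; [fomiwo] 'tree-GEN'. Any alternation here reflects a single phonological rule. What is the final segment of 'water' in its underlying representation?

/d/

The stem for 'water' ends in [d] in [mimado] but [t] in [mimat].
If /t/ were underlying and a rule turned it into [d] before the GEN suffix, 'sun' would also alternate; but it has [t] in both [ŋoŋuto] and [ŋoŋut].
The alternation reflects word-final obstruent devoicing: voiced obstruents become voiceless word-finally. /d/ is underlying.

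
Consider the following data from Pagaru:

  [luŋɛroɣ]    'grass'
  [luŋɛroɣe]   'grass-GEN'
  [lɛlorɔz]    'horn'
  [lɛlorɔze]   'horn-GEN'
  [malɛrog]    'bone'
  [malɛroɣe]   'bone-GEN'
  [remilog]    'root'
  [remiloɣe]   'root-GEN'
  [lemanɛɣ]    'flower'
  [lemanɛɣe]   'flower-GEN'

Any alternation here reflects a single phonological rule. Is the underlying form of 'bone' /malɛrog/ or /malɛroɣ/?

The stem for 'bone' ends in [g] in [malɛrog] but [ɣ] in [malɛroɣe].
The stem 'grass' ([luŋɛroɣ], [luŋɛroɣe]) shows [ɣ] unchanged in both environments, so [ɣ] cannot be basic with [g] derived in isolation.
The alternation reflects intervocalic spirantization: voiced stops become fricatives between vowels. /g/ is underlying.

/malɛrog/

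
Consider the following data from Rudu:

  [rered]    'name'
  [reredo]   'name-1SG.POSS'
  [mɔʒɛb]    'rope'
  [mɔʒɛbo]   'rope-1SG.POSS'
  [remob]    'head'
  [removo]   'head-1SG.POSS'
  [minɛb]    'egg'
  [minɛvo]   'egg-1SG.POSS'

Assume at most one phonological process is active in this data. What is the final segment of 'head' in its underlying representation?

The stem for 'head' ends in [b] in [remob] but [v] in [removo].
But 'rope' keeps [b] in both environments ([mɔʒɛb], [mɔʒɛbo]), so there is no rule changing /b/ to [v] before the 1SG.POSS suffix.
The alternation reflects word-final hardening: voiced fricatives become stops word-finally. /v/ is underlying.

/v/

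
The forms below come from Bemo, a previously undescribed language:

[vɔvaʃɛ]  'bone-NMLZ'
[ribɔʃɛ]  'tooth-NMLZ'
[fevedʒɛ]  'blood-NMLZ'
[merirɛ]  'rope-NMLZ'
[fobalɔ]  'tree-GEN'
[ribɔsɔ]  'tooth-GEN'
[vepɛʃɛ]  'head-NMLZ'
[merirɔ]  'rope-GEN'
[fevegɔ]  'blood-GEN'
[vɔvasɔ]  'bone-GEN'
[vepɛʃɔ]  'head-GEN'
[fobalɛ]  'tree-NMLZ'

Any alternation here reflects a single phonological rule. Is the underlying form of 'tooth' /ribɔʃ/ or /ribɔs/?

In [ribɔsɔ] and [ribɔʃɛ] the final segment of 'tooth' alternates: [s] ~ [ʃ].
Compare 'head', with invariant [ʃ] in [vepɛʃɔ] and [vepɛʃɛ]: an analysis with underlying /ʃ/ and a rule producing [s] before the GEN suffix would wrongly predict alternation here too.
The underlying segment must be /s/; /g/ and /s/ become palato-alveolar [dʒ] and [ʃ] before a front vowel, yielding [ʃ] there.

/ribɔs/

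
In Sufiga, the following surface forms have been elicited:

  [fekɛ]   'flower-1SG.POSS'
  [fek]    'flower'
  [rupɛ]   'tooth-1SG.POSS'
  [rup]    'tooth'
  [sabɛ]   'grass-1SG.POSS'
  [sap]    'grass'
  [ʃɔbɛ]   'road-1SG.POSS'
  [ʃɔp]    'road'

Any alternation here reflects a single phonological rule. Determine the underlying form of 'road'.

/ʃɔb/

'road' shows [b] ~ [p] at the end of the stem ([ʃɔbɛ] vs [ʃɔp]).
If /p/ were underlying and a rule turned it into [b] before the 1SG.POSS suffix, 'tooth' would also alternate; but it has [p] in both [rupɛ] and [rup].
Therefore /b/ is basic and [p] is derived by word-final obstruent devoicing (voiced obstruents become voiceless word-finally).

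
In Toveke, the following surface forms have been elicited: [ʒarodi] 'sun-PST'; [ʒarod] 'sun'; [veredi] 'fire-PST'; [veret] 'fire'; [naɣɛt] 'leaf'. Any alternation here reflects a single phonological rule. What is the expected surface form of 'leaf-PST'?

[naɣɛdi]

The stem for 'fire' ends in [d] in [veredi] but [t] in [veret].
But 'sun' keeps [d] in both environments ([ʒarodi], [ʒarod]), so there is no rule changing /d/ to [t] in isolation.
The underlying segment must be /t/; voiceless stops become voiced between vowels, yielding [d] there.
The one attested form of 'leaf', [naɣɛt], shows underlying /naɣɛt/. Applying the same rule between vowels gives [naɣɛdi].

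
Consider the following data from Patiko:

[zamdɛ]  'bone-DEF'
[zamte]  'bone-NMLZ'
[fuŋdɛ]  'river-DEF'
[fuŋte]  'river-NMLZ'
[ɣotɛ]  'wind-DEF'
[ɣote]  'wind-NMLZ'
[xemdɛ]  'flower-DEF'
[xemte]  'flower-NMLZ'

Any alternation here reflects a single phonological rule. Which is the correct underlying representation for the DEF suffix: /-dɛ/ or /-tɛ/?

The DEF morpheme has two allomorphs, [-dɛ] and [-tɛ].
By contrast the NMLZ suffix keeps its initial [t] throughout — that segment must be underlying.
The DEF suffix is therefore /-dɛ/ underlyingly, with post-vocalic devoicing: voiced stops become voiceless after a vowel.

/-dɛ/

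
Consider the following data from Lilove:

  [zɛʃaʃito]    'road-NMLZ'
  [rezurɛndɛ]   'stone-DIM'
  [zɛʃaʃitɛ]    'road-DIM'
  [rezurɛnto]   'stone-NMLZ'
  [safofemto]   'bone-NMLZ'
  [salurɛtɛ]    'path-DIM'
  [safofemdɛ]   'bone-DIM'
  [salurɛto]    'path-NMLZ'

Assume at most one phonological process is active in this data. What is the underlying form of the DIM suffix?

/-dɛ/

The DIM morpheme has two allomorphs, [-dɛ] and [-tɛ].
The NMLZ suffix, which begins with [t], is invariant after every stem; so [t] is not altered by any rule here.
So the underlying form is /-dɛ/, and voiced stops become voiceless after a vowel.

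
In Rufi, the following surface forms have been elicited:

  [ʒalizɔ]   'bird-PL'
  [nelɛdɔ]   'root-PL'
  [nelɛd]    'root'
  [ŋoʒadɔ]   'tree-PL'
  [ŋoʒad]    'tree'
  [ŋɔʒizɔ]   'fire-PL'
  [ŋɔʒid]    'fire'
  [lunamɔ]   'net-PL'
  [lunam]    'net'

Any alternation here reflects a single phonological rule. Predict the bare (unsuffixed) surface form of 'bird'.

The stem for 'fire' ends in [z] in [ŋɔʒizɔ] but [d] in [ŋɔʒid].
But 'root' keeps [d] in both environments ([nelɛdɔ], [nelɛd]), so there is no rule changing /d/ to [z] before the PL suffix.
Therefore /z/ is basic and [d] is derived by word-final hardening (voiced fricatives become stops word-finally).
The one attested form of 'bird', [ʒalizɔ], shows underlying /ʒaliz/. Applying the same rule word-finally gives [ʒalid].

[ʒalid]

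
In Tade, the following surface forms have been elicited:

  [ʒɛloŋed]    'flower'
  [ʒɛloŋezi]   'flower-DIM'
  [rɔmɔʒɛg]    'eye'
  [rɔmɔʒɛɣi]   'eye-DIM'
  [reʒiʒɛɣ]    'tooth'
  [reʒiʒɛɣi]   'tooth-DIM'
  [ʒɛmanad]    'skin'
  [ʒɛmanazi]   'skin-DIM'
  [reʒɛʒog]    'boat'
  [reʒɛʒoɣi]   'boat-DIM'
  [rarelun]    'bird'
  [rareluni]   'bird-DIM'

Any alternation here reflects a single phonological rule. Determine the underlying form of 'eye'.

/rɔmɔʒɛg/

The stem for 'eye' ends in [g] in [rɔmɔʒɛg] but [ɣ] in [rɔmɔʒɛɣi].
The stem 'tooth' ([reʒiʒɛɣ], [reʒiʒɛɣi]) shows [ɣ] unchanged in both environments, so [ɣ] cannot be basic with [g] derived in isolation.
The underlying segment must be /g/; voiced stops become fricatives between vowels, yielding [ɣ] there.
The underlying form of 'eye' is therefore /rɔmɔʒɛg/.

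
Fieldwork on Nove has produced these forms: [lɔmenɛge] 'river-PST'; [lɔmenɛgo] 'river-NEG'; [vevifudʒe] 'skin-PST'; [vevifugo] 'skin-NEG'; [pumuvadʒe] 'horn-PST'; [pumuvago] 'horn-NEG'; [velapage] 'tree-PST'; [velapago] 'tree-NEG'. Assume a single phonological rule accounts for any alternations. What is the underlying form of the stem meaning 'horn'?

/pumuvadʒ/

In [pumuvadʒe] and [pumuvago] the final segment of 'horn' alternates: [dʒ] ~ [g].
If /g/ were underlying and a rule turned it into [dʒ] before the PST suffix, 'tree' would also alternate; but it has [g] in both [velapage] and [velapago].
Therefore /dʒ/ is basic and [g] is derived by depalatalization (palato-alveolar /dʒ/ becomes [g] when no front vowel follows).
So 'horn' = /pumuvadʒ/.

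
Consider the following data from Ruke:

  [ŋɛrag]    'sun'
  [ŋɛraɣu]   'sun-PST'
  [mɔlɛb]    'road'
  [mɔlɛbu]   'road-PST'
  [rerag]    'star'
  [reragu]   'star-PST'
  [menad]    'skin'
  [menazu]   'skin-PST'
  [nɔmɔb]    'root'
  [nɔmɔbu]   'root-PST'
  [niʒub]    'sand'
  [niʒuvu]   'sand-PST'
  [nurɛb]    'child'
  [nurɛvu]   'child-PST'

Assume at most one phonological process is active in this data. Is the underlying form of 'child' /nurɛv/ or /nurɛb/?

The root 'child' surfaces as [nurɛb] and [nurɛvu], with a stem-final [b] ~ [v] alternation.
Compare 'road', with invariant [b] in [mɔlɛb] and [mɔlɛbu]: an analysis with underlying /b/ and a rule producing [v] before the PST suffix would wrongly predict alternation here too.
The alternation reflects word-final hardening: voiced fricatives become stops word-finally. /v/ is underlying.

/nurɛv/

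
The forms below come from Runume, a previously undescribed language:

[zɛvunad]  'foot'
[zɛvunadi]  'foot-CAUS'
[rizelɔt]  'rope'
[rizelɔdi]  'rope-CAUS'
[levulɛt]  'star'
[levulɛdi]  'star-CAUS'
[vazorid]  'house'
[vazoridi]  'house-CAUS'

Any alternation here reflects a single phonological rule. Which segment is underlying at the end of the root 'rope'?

/t/

The stem for 'rope' ends in [t] in [rizelɔt] but [d] in [rizelɔdi].
Compare 'foot', with invariant [d] in [zɛvunad] and [zɛvunadi]: an analysis with underlying /d/ and a rule producing [t] in isolation would wrongly predict alternation here too.
Therefore /t/ is basic and [d] is derived by intervocalic voicing (voiceless stops become voiced between vowels).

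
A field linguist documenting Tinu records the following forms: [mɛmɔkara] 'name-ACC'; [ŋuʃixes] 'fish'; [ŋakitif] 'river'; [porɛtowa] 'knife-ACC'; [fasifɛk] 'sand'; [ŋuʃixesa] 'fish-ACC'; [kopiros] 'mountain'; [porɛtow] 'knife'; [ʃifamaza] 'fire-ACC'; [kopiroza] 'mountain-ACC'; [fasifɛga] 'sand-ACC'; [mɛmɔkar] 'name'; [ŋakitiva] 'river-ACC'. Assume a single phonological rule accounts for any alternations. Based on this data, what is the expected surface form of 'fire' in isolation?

The root 'mountain' surfaces as [kopiros] and [kopiroza], with a stem-final [s] ~ [z] alternation.
But 'fish' keeps [s] in both environments ([ŋuʃixes], [ŋuʃixesa]), so there is no rule changing /s/ to [z] before the ACC suffix.
So /z/ is underlying, and a rule of word-final obstruent devoicing — voiced obstruents become voiceless word-finally — gives [s].
The one attested form of 'fire', [ʃifamaza], shows underlying /ʃifamaz/. Applying the same rule word-finally gives [ʃifamas].

[ʃifamas]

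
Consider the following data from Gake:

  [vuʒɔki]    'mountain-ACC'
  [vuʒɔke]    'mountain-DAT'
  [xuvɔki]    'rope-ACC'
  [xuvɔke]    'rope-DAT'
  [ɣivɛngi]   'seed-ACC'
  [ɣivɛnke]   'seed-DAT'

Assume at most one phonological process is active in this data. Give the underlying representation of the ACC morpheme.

/-gi/

The ACC suffix surfaces as [-gi] and [-ki], depending on the final segment of the stem.
By contrast the DAT suffix keeps its initial [k] throughout — that segment must be underlying.
So the underlying form is /-gi/, and voiced stops become voiceless after a vowel.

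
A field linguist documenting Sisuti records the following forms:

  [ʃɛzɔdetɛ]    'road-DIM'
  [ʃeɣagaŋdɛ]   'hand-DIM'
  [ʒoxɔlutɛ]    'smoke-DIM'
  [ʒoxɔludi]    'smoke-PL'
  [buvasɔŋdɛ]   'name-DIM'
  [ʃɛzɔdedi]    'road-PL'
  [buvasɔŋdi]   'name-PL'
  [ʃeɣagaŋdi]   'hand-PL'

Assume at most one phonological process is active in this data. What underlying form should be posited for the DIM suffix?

The DIM suffix surfaces as [-dɛ] and [-tɛ], depending on the final segment of the stem.
The PL suffix, which begins with [d], is invariant after every stem; so [d] is not altered by any rule here.
So the underlying form is /-tɛ/, and voiceless stops become voiced after a nasal.

/-tɛ/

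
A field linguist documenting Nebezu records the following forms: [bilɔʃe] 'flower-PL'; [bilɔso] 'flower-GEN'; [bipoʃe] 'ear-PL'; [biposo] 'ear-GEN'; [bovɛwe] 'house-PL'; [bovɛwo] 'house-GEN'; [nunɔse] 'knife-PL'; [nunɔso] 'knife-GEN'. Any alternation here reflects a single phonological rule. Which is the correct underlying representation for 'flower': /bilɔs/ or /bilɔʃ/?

/bilɔʃ/

The root 'flower' surfaces as [bilɔʃe] and [bilɔso], with a stem-final [ʃ] ~ [s] alternation.
The stem 'knife' ([nunɔse], [nunɔso]) shows [s] unchanged in both environments, so [s] cannot be basic with [ʃ] derived before the PL suffix.
The alternation reflects depalatalization: palato-alveolar /ʃ/ becomes [s] when no front vowel follows. /ʃ/ is underlying.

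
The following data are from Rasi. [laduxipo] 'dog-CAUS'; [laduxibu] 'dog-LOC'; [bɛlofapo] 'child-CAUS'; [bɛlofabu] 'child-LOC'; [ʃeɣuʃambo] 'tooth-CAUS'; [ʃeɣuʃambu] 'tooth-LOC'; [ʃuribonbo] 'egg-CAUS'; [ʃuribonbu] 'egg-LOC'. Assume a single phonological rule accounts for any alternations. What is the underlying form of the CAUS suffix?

/-po/

The CAUS morpheme has two allomorphs, [-bo] and [-po].
The LOC suffix, which begins with [b], is invariant after every stem; so [b] is not altered by any rule here.
The CAUS suffix is therefore /-po/ underlyingly, with post-nasal voicing: voiceless stops become voiced after a nasal.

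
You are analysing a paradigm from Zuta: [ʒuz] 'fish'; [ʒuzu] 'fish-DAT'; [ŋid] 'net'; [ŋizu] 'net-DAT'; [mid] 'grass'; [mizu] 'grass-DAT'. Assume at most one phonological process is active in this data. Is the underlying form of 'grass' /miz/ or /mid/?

'grass' shows [d] ~ [z] at the end of the stem ([mid] vs [mizu]).
Compare 'fish', with invariant [z] in [ʒuz] and [ʒuzu]: an analysis with underlying /z/ and a rule producing [d] in isolation would wrongly predict alternation here too.
Therefore /d/ is basic and [z] is derived by intervocalic spirantization (voiced stops become fricatives between vowels).

/mid/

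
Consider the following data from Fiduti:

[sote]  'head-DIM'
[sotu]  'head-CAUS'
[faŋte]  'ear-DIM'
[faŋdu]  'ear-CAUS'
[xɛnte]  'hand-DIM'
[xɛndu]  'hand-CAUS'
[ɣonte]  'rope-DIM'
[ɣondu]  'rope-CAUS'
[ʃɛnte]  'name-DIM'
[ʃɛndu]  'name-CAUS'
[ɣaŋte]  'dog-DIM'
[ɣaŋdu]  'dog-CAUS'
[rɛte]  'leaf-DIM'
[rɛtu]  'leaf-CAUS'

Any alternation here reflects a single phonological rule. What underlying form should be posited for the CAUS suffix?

The CAUS morpheme has two allomorphs, [-du] and [-tu].
The DIM suffix, which begins with [t], is invariant after every stem; so [t] is not altered by any rule here.
The CAUS suffix is therefore /-du/ underlyingly, with post-vocalic devoicing: voiced stops become voiceless after a vowel.

/-du/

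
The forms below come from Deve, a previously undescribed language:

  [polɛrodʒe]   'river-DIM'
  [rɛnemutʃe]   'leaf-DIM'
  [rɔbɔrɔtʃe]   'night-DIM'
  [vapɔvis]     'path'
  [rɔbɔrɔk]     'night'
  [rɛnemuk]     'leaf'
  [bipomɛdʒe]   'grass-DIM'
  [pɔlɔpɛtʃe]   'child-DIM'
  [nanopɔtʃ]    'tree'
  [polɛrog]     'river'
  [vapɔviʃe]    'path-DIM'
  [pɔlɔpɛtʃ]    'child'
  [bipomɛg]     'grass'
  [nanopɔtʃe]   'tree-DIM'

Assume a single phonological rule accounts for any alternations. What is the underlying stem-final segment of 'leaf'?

In [rɛnemuk] and [rɛnemutʃe] the final segment of 'leaf' alternates: [k] ~ [tʃ].
But 'tree' keeps [tʃ] in both environments ([nanopɔtʃ], [nanopɔtʃe]), so there is no rule changing /tʃ/ to [k] in isolation.
The alternation reflects palatalization before a front vowel: /k/, /g/ and /s/ become palato-alveolar [tʃ], [dʒ] and [ʃ] before a front vowel. /k/ is underlying.

/k/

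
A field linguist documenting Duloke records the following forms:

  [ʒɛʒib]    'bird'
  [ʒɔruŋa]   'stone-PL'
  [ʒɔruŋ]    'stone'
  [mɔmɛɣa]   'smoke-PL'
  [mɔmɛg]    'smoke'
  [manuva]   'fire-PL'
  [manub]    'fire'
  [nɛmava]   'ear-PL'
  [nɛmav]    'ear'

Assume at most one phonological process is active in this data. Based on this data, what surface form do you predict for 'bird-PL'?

In [manuva] and [manub] the final segment of 'fire' alternates: [v] ~ [b].
The stem 'ear' ([nɛmava], [nɛmav]) shows [v] unchanged in both environments, so [v] cannot be basic with [b] derived in isolation.
So /b/ is underlying, and a rule of intervocalic spirantization — voiced stops become fricatives between vowels — gives [v].
The one attested form of 'bird', [ʒɛʒib], shows underlying /ʒɛʒib/. Applying the same rule between vowels gives [ʒɛʒiva].

[ʒɛʒiva]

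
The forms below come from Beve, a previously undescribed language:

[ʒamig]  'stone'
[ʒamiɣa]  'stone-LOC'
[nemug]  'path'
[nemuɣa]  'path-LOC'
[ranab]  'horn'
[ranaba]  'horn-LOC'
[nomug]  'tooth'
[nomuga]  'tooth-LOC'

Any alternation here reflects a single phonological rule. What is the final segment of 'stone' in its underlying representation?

The root 'stone' surfaces as [ʒamig] and [ʒamiɣa], with a stem-final [g] ~ [ɣ] alternation.
Compare 'tooth', with invariant [g] in [nomug] and [nomuga]: an analysis with underlying /g/ and a rule producing [ɣ] before the LOC suffix would wrongly predict alternation here too.
The alternation reflects word-final hardening: voiced fricatives become stops word-finally. /ɣ/ is underlying.

/ɣ/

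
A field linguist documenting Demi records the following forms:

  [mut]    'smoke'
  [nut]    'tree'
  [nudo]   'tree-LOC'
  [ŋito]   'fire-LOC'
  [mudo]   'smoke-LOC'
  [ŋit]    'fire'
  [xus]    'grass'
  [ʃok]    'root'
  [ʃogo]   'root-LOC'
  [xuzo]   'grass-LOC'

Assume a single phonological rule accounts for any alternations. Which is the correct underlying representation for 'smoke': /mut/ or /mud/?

/mud/

The stem for 'smoke' ends in [t] in [mut] but [d] in [mudo].
The stem 'fire' ([ŋit], [ŋito]) shows [t] unchanged in both environments, so [t] cannot be basic with [d] derived before the LOC suffix.
The underlying segment must be /d/; voiced obstruents become voiceless word-finally, yielding [t] there.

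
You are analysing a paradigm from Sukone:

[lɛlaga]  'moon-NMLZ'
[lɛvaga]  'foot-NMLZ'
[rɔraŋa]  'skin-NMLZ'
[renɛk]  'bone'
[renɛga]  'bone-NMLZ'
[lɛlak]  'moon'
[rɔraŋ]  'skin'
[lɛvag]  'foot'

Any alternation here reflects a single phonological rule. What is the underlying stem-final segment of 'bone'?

/k/

The stem for 'bone' ends in [k] in [renɛk] but [g] in [renɛga].
The stem 'foot' ([lɛvag], [lɛvaga]) shows [g] unchanged in both environments, so [g] cannot be basic with [k] derived in isolation.
The underlying segment must be /k/; voiceless stops become voiced between vowels, yielding [g] there.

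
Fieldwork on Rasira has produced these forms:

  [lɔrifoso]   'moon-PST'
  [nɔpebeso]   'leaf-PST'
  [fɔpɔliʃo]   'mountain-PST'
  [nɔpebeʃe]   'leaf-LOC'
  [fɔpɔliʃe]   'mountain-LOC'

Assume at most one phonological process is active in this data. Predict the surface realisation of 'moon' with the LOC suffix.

The root 'leaf' surfaces as [nɔpebeso] and [nɔpebeʃe], with a stem-final [s] ~ [ʃ] alternation.
The stem 'mountain' ([fɔpɔliʃo], [fɔpɔliʃe]) shows [ʃ] unchanged in both environments, so [ʃ] cannot be basic with [s] derived before the PST suffix.
The underlying segment must be /s/; /s/ becomes palato-alveolar [ʃ] before a front vowel, yielding [ʃ] there.
The one attested form of 'moon', [lɔrifoso], shows underlying /lɔrifos/. Applying the same rule before a front vowel gives [lɔrifoʃe].

[lɔrifoʃe]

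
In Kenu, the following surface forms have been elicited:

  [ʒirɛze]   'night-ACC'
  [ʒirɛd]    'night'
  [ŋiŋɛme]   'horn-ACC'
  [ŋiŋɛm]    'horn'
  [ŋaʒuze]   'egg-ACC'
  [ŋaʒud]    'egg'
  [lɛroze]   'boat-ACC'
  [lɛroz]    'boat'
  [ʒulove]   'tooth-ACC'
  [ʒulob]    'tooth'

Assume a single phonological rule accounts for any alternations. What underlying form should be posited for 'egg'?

'egg' shows [z] ~ [d] at the end of the stem ([ŋaʒuze] vs [ŋaʒud]).
Compare 'boat', with invariant [z] in [lɛroze] and [lɛroz]: an analysis with underlying /z/ and a rule producing [d] in isolation would wrongly predict alternation here too.
So /d/ is underlying, and a rule of intervocalic spirantization — voiced stops become fricatives between vowels — gives [z].
Hence 'egg' is /ŋaʒud/ underlyingly.

/ŋaʒud/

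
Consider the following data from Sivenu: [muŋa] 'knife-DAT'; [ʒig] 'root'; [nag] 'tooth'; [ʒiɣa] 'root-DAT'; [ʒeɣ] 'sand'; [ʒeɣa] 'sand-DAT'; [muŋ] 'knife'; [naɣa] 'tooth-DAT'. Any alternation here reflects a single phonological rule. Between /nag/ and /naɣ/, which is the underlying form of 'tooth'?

The stem for 'tooth' ends in [ɣ] in [naɣa] but [g] in [nag].
But 'sand' keeps [ɣ] in both environments ([ʒeɣa], [ʒeɣ]), so there is no rule changing /ɣ/ to [g] in isolation.
So /g/ is underlying, and a rule of intervocalic spirantization — voiced stops become fricatives between vowels — gives [ɣ].

/nag/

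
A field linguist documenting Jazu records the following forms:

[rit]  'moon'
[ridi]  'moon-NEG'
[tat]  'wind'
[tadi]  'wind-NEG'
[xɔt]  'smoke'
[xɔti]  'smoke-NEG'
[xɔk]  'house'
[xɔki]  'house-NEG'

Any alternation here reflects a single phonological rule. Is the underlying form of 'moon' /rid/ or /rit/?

In [rit] and [ridi] the final segment of 'moon' alternates: [t] ~ [d].
The stem 'smoke' ([xɔt], [xɔti]) shows [t] unchanged in both environments, so [t] cannot be basic with [d] derived before the NEG suffix.
The alternation reflects word-final obstruent devoicing: voiced obstruents become voiceless word-finally. /d/ is underlying.

/rid/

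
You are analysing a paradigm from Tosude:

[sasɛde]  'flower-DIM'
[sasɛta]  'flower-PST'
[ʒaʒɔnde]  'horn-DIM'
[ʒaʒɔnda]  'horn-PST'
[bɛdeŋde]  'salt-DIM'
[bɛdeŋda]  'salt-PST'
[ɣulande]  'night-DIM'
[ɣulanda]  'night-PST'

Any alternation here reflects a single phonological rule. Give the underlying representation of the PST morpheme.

/-ta/

The PST morpheme has two allomorphs, [-da] and [-ta].
By contrast the DIM suffix keeps its initial [d] throughout — that segment must be underlying.
So the underlying form is /-ta/, and voiceless stops become voiced after a nasal.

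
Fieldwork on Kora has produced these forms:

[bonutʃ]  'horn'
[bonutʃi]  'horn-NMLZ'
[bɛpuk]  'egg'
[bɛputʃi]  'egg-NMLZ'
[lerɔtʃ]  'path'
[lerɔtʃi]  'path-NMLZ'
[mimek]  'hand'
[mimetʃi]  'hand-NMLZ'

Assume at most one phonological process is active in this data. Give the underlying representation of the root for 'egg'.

The root 'egg' surfaces as [bɛpuk] and [bɛputʃi], with a stem-final [k] ~ [tʃ] alternation.
Compare 'horn', with invariant [tʃ] in [bonutʃ] and [bonutʃi]: an analysis with underlying /tʃ/ and a rule producing [k] in isolation would wrongly predict alternation here too.
So /k/ is underlying, and a rule of palatalization before a front vowel — /k/ becomes palato-alveolar [tʃ] before a front vowel — gives [tʃ].

/bɛpuk/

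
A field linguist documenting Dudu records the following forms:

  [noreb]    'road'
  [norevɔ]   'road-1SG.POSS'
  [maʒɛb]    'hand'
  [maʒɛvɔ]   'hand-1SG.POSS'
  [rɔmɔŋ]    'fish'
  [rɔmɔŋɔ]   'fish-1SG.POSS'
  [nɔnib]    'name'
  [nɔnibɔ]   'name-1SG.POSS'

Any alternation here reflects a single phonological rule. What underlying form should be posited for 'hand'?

In [maʒɛb] and [maʒɛvɔ] the final segment of 'hand' alternates: [b] ~ [v].
The stem 'name' ([nɔnib], [nɔnibɔ]) shows [b] unchanged in both environments, so [b] cannot be basic with [v] derived before the 1SG.POSS suffix.
So /v/ is underlying, and a rule of word-final hardening — voiced fricatives become stops word-finally — gives [b].
So 'hand' = /maʒɛv/.

/maʒɛv/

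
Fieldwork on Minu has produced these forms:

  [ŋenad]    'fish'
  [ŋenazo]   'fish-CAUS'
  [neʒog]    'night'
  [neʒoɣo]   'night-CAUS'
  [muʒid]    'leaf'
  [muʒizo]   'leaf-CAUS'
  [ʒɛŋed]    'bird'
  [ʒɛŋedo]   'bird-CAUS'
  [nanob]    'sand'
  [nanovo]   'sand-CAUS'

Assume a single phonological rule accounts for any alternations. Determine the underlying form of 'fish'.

In [ŋenad] and [ŋenazo] the final segment of 'fish' alternates: [d] ~ [z].
Compare 'bird', with invariant [d] in [ʒɛŋed] and [ʒɛŋedo]: an analysis with underlying /d/ and a rule producing [z] before the CAUS suffix would wrongly predict alternation here too.
Therefore /z/ is basic and [d] is derived by word-final hardening (voiced fricatives become stops word-finally).
The underlying form of 'fish' is therefore /ŋenaz/.

/ŋenaz/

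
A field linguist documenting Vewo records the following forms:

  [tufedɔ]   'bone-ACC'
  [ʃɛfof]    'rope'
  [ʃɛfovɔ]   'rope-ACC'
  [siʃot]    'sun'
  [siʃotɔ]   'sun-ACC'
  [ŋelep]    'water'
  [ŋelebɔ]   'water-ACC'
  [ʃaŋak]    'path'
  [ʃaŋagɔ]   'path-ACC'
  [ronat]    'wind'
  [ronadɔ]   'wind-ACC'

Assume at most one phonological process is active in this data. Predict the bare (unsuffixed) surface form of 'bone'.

The root 'wind' surfaces as [ronat] and [ronadɔ], with a stem-final [t] ~ [d] alternation.
Compare 'sun', with invariant [t] in [siʃot] and [siʃotɔ]: an analysis with underlying /t/ and a rule producing [d] before the ACC suffix would wrongly predict alternation here too.
So /d/ is underlying, and a rule of word-final obstruent devoicing — voiced obstruents become voiceless word-finally — gives [t].
From [tufedɔ] the stem 'bone' is /tufed/; word-finally this yields [tufet].

[tufet]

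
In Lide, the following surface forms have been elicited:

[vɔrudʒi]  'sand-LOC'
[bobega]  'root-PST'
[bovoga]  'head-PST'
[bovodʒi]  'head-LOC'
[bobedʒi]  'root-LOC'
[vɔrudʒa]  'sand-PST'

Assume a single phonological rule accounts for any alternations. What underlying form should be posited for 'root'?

In [bobega] and [bobedʒi] the final segment of 'root' alternates: [g] ~ [dʒ].
If /dʒ/ were underlying and a rule turned it into [g] before the PST suffix, 'sand' would also alternate; but it has [dʒ] in both [vɔrudʒa] and [vɔrudʒi].
The alternation reflects palatalization before a front vowel: /g/ becomes palato-alveolar [dʒ] before a front vowel. /g/ is underlying.
The underlying form of 'root' is therefore /bobeg/.

/bobeg/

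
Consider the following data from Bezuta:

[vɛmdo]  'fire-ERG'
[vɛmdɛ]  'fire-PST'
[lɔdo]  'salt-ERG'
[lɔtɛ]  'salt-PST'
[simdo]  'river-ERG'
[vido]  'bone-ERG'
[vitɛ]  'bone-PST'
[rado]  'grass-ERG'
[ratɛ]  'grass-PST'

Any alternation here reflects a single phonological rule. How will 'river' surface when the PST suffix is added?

The PST morpheme has two allomorphs, [-dɛ] and [-tɛ].
The ERG suffix, which begins with [d], is invariant after every stem; so [d] is not altered by any rule here.
The PST suffix is therefore /-tɛ/ underlyingly, with post-nasal voicing: voiceless stops become voiced after a nasal.
After 'river', which ends in a nasal, the suffix surfaces as [-dɛ], giving [simdɛ].

[simdɛ]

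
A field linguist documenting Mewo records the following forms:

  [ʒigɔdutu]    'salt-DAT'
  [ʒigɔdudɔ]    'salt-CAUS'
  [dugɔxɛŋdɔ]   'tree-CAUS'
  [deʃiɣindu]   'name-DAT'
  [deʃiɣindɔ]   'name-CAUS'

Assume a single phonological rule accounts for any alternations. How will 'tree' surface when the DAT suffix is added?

[dugɔxɛŋdu]

The DAT morpheme has two allomorphs, [-du] and [-tu].
By contrast the CAUS suffix keeps its initial [d] throughout — that segment must be underlying.
So the underlying form is /-tu/, and voiceless stops become voiced after a nasal.
After 'tree', which ends in a nasal, the suffix surfaces as [-du], giving [dugɔxɛŋdu].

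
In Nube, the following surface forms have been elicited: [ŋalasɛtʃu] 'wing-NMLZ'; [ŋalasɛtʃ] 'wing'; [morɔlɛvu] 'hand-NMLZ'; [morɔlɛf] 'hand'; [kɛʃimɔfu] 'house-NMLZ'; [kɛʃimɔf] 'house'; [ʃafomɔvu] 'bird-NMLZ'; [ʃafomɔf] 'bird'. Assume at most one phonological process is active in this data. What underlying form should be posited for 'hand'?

/morɔlɛv/

'hand' shows [v] ~ [f] at the end of the stem ([morɔlɛvu] vs [morɔlɛf]).
Compare 'house', with invariant [f] in [kɛʃimɔfu] and [kɛʃimɔf]: an analysis with underlying /f/ and a rule producing [v] before the NMLZ suffix would wrongly predict alternation here too.
The alternation reflects word-final obstruent devoicing: voiced obstruents become voiceless word-finally. /v/ is underlying.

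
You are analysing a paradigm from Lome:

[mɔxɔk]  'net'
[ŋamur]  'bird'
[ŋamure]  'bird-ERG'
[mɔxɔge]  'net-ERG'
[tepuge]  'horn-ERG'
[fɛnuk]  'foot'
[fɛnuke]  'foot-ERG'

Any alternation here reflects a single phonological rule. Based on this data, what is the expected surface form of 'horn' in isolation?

[tepuk]

The stem for 'net' ends in [k] in [mɔxɔk] but [g] in [mɔxɔge].
But 'foot' keeps [k] in both environments ([fɛnuk], [fɛnuke]), so there is no rule changing /k/ to [g] before the ERG suffix.
Therefore /g/ is basic and [k] is derived by word-final obstruent devoicing (voiced obstruents become voiceless word-finally).
From [tepuge] the stem 'horn' is /tepug/; word-finally this yields [tepuk].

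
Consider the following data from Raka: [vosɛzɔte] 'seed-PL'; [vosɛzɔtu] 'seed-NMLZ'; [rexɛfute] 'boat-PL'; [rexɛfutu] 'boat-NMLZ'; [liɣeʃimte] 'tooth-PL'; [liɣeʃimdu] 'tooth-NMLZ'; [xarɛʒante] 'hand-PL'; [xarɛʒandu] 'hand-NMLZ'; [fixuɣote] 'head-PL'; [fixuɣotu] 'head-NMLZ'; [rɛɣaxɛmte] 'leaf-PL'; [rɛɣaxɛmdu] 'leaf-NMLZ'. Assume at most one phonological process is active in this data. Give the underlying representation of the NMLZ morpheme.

/-du/

The NMLZ suffix surfaces as [-du] and [-tu], depending on the final segment of the stem.
The PL suffix, which begins with [t], is invariant after every stem; so [t] is not altered by any rule here.
The NMLZ suffix is therefore /-du/ underlyingly, with post-vocalic devoicing: voiced stops become voiceless after a vowel.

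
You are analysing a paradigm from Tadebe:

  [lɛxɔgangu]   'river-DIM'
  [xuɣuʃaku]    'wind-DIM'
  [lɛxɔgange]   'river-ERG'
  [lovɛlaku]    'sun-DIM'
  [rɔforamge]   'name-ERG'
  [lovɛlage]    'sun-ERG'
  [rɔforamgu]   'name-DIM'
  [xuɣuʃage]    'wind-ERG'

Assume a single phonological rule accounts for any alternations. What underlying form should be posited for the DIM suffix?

/-ku/

The DIM morpheme has two allomorphs, [-gu] and [-ku].
The ERG suffix, which begins with [g], is invariant after every stem; so [g] is not altered by any rule here.
So the underlying form is /-ku/, and voiceless stops become voiced after a nasal.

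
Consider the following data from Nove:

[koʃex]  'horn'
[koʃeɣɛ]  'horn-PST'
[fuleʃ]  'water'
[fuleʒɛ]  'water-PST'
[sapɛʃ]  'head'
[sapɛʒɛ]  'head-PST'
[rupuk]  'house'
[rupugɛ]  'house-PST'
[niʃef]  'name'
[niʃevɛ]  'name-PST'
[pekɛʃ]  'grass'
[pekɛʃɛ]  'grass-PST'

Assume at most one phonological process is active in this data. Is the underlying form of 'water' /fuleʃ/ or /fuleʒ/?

The root 'water' surfaces as [fuleʃ] and [fuleʒɛ], with a stem-final [ʃ] ~ [ʒ] alternation.
If /ʃ/ were underlying and a rule turned it into [ʒ] before the PST suffix, 'grass' would also alternate; but it has [ʃ] in both [pekɛʃ] and [pekɛʃɛ].
The alternation reflects word-final obstruent devoicing: voiced obstruents become voiceless word-finally. /ʒ/ is underlying.

/fuleʒ/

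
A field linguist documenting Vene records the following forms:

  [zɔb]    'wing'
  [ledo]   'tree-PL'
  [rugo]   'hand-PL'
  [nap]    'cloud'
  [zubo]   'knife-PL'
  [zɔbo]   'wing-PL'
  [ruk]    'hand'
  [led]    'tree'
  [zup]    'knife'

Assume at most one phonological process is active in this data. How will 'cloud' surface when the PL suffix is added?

The root 'knife' surfaces as [zup] and [zubo], with a stem-final [p] ~ [b] alternation.
But 'wing' keeps [b] in both environments ([zɔb], [zɔbo]), so there is no rule changing /b/ to [p] in isolation.
So /p/ is underlying, and a rule of intervocalic voicing — voiceless stops become voiced between vowels — gives [b].
The one attested form of 'cloud', [nap], shows underlying /nap/. Applying the same rule between vowels gives [nabo].

[nabo]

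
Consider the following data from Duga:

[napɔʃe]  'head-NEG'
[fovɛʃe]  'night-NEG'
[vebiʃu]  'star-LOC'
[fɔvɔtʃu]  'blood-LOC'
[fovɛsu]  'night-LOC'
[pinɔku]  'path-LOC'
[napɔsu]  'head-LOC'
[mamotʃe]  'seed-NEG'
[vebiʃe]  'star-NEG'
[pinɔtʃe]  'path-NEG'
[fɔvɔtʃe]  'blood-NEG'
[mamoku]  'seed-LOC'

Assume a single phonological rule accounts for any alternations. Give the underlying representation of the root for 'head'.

/napɔs/

The root 'head' surfaces as [napɔʃe] and [napɔsu], with a stem-final [ʃ] ~ [s] alternation.
But 'star' keeps [ʃ] in both environments ([vebiʃe], [vebiʃu]), so there is no rule changing /ʃ/ to [s] before the LOC suffix.
So /s/ is underlying, and a rule of palatalization before a front vowel — /k/ and /s/ become palato-alveolar [tʃ] and [ʃ] before a front vowel — gives [ʃ].
So 'head' = /napɔs/.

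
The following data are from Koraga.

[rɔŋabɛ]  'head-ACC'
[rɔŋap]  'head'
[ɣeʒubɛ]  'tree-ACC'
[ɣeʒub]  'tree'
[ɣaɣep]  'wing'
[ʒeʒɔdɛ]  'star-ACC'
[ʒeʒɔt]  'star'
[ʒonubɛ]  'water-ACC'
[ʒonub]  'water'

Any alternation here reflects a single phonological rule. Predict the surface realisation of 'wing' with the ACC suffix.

The stem for 'head' ends in [b] in [rɔŋabɛ] but [p] in [rɔŋap].
The stem 'water' ([ʒonubɛ], [ʒonub]) shows [b] unchanged in both environments, so [b] cannot be basic with [p] derived in isolation.
Therefore /p/ is basic and [b] is derived by intervocalic voicing (voiceless stops become voiced between vowels).
From [ɣaɣep] the stem 'wing' is /ɣaɣep/; between vowels this yields [ɣaɣebɛ].

[ɣaɣebɛ]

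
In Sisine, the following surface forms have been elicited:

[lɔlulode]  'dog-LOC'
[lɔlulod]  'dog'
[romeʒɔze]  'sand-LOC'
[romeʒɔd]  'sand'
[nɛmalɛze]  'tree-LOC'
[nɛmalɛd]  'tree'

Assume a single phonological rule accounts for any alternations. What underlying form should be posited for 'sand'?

/romeʒɔz/

The root 'sand' surfaces as [romeʒɔze] and [romeʒɔd], with a stem-final [z] ~ [d] alternation.
The stem 'dog' ([lɔlulode], [lɔlulod]) shows [d] unchanged in both environments, so [d] cannot be basic with [z] derived before the LOC suffix.
So /z/ is underlying, and a rule of word-final hardening — voiced fricatives become stops word-finally — gives [d].
So 'sand' = /romeʒɔz/.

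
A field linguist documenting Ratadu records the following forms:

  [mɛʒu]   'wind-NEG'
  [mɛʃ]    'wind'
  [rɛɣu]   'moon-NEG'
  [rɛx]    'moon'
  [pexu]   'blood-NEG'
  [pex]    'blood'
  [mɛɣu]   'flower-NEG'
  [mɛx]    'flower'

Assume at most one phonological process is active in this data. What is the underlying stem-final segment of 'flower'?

In [mɛɣu] and [mɛx] the final segment of 'flower' alternates: [ɣ] ~ [x].
But 'blood' keeps [x] in both environments ([pexu], [pex]), so there is no rule changing /x/ to [ɣ] before the NEG suffix.
The alternation reflects word-final obstruent devoicing: voiced obstruents become voiceless word-finally. /ɣ/ is underlying.

/ɣ/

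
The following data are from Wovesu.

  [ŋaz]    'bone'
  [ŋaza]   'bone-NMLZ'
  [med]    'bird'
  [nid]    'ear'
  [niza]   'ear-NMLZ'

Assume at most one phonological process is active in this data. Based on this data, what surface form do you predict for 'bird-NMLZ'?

[meza]

In [nid] and [niza] the final segment of 'ear' alternates: [d] ~ [z].
If /z/ were underlying and a rule turned it into [d] in isolation, 'bone' would also alternate; but it has [z] in both [ŋaz] and [ŋaza].
The underlying segment must be /d/; voiced stops become fricatives between vowels, yielding [z] there.
The one attested form of 'bird', [med], shows underlying /med/. Applying the same rule between vowels gives [meza].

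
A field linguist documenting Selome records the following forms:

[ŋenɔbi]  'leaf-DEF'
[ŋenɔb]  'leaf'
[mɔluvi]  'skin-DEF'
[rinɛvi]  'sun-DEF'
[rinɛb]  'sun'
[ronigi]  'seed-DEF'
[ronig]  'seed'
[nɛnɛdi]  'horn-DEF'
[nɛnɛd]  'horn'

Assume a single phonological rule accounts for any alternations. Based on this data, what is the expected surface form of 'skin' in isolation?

[mɔlub]

The stem for 'sun' ends in [v] in [rinɛvi] but [b] in [rinɛb].
But 'leaf' keeps [b] in both environments ([ŋenɔbi], [ŋenɔb]), so there is no rule changing /b/ to [v] before the DEF suffix.
The alternation reflects word-final hardening: voiced fricatives become stops word-finally. /v/ is underlying.
From [mɔluvi] the stem 'skin' is /mɔluv/; word-finally this yields [mɔlub].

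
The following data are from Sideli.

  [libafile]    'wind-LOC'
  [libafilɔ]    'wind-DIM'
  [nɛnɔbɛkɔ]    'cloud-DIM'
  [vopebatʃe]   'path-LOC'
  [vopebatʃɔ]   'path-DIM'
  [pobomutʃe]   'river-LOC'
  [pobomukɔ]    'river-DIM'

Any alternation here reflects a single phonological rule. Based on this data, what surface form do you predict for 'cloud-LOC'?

[nɛnɔbɛtʃe]

In [pobomutʃe] and [pobomukɔ] the final segment of 'river' alternates: [tʃ] ~ [k].
The stem 'path' ([vopebatʃe], [vopebatʃɔ]) shows [tʃ] unchanged in both environments, so [tʃ] cannot be basic with [k] derived before the DIM suffix.
The alternation reflects palatalization before a front vowel: /k/ becomes palato-alveolar [tʃ] before a front vowel. /k/ is underlying.
From [nɛnɔbɛkɔ] the stem 'cloud' is /nɛnɔbɛk/; before a front vowel this yields [nɛnɔbɛtʃe].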